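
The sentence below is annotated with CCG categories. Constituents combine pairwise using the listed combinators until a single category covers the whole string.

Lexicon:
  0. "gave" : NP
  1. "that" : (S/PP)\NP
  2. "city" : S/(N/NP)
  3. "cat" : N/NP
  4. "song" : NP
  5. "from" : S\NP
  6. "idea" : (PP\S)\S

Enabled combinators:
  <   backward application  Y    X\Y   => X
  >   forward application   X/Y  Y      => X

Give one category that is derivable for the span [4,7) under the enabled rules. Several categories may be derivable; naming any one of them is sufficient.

PP\S

[0,7] S   >
  [0,2] S/PP   <
    [0,1] "gave" : NP
    [1,2] "that" : (S/PP)\NP
  [2,7] PP   <
    [2,4] S   >
      [2,3] "city" : S/(N/NP)
      [3,4] "cat" : N/NP
    [4,7] PP\S   <
      [4,6] S   <
        [4,5] "song" : NP
        [5,6] "from" : S\NP
      [6,7] "idea" : (PP\S)\S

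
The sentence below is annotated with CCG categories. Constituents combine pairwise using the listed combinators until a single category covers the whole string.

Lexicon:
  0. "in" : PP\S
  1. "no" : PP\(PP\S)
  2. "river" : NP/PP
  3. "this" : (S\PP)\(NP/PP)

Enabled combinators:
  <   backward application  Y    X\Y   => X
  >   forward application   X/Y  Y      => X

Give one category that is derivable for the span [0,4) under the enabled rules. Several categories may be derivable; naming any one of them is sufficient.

S

[0,4] S   <
  [0,2] PP   <
    [0,1] "in" : PP\S
    [1,2] "no" : PP\(PP\S)
  [2,4] S\PP   <
    [2,3] "river" : NP/PP
    [3,4] "this" : (S\PP)\(NP/PP)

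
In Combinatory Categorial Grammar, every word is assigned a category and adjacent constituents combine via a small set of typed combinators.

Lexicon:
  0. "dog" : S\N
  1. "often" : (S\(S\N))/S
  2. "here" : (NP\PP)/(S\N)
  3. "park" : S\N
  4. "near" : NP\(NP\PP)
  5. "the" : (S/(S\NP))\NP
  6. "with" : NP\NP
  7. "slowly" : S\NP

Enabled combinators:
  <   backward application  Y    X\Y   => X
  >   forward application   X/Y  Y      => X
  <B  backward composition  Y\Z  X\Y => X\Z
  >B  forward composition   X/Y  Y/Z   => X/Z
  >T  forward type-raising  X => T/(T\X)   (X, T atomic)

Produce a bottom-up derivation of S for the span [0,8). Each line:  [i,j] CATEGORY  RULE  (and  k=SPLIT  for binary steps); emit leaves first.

[0,1] S\N  lex  "dog"
[1,2] (S\(S\N))/S  lex  "often"
[2,3] (NP\PP)/(S\N)  lex  "here"
[3,4] S\N  lex  "park"
[2,4] NP\PP  >  k=3
[4,5] NP\(NP\PP)  lex  "near"
[2,5] NP  <  k=4
[5,6] (S/(S\NP))\NP  lex  "the"
[2,6] S/(S\NP)  <  k=5
[6,7] NP\NP  lex  "with"
[7,8] S\NP  lex  "slowly"
[6,8] S\NP  <B  k=7
[2,8] S  >  k=6
[1,8] S\(S\N)  >  k=2
[0,8] S  <  k=1

[0,8] S   <
  [0,1] "dog" : S\N
  [1,8] S\(S\N)   >
    [1,2] "often" : (S\(S\N))/S
    [2,8] S   >
      [2,6] S/(S\NP)   <
        [2,5] NP   <
          [2,4] NP\PP   >
            [2,3] "here" : (NP\PP)/(S\N)
            [3,4] "park" : S\N
          [4,5] "near" : NP\(NP\PP)
        [5,6] "the" : (S/(S\NP))\NP
      [6,8] S\NP   <B
        [6,7] "with" : NP\NP
        [7,8] "slowly" : S\NP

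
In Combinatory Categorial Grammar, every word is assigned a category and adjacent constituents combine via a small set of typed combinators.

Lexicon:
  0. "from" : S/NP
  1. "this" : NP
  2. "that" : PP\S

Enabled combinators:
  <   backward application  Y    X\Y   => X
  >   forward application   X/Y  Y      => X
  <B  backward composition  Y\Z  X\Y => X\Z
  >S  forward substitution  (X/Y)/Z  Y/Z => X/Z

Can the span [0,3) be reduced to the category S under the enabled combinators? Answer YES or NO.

NO

S/NP NP PP\S
CKY chart[0,3] = {PP}; S ∉ chart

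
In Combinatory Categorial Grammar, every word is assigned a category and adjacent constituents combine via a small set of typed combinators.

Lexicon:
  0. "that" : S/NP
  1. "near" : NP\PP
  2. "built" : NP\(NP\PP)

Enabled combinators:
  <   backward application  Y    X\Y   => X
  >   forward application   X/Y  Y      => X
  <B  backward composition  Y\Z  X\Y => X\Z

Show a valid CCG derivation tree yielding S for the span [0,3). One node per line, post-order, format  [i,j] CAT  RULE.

[0,1] S/NP  lex  "that"
[1,2] NP\PP  lex  "near"
[2,3] NP\(NP\PP)  lex  "built"
[1,3] NP  <  k=2
[0,3] S  >  k=1

[0,3] S   >
  [0,1] "that" : S/NP
  [1,3] NP   <
    [1,2] "near" : NP\PP
    [2,3] "built" : NP\(NP\PP)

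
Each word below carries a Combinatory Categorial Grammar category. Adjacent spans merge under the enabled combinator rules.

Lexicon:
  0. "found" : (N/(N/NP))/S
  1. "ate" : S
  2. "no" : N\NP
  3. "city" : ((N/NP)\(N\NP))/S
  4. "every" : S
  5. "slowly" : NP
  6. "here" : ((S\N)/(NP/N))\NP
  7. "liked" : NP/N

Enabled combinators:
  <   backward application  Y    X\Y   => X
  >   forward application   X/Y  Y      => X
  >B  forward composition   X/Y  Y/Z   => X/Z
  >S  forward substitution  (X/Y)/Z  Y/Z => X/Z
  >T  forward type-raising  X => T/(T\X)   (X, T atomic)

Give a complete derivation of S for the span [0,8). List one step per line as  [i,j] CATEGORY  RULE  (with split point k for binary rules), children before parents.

[0,1] (N/(N/NP))/S  lex  "found"
[1,2] S  lex  "ate"
[0,2] N/(N/NP)  >  k=1
[2,3] N\NP  lex  "no"
[3,4] ((N/NP)\(N\NP))/S  lex  "city"
[4,5] S  lex  "every"
[3,5] (N/NP)\(N\NP)  >  k=4
[2,5] N/NP  <  k=3
[0,5] N  >  k=2
[5,6] NP  lex  "slowly"
[6,7] ((S\N)/(NP/N))\NP  lex  "here"
[5,7] (S\N)/(NP/N)  <  k=6
[7,8] NP/N  lex  "liked"
[5,8] S\N  >  k=7
[0,8] S  <  k=5

[0,8] S   <
  [0,5] N   >
    [0,2] N/(N/NP)   >
      [0,1] "found" : (N/(N/NP))/S
      [1,2] "ate" : S
    [2,5] N/NP   <
      [2,3] "no" : N\NP
      [3,5] (N/NP)\(N\NP)   >
        [3,4] "city" : ((N/NP)\(N\NP))/S
        [4,5] "every" : S
  [5,8] S\N   >
    [5,7] (S\N)/(NP/N)   <
      [5,6] "slowly" : NP
      [6,7] "here" : ((S\N)/(NP/N))\NP
    [7,8] "liked" : NP/N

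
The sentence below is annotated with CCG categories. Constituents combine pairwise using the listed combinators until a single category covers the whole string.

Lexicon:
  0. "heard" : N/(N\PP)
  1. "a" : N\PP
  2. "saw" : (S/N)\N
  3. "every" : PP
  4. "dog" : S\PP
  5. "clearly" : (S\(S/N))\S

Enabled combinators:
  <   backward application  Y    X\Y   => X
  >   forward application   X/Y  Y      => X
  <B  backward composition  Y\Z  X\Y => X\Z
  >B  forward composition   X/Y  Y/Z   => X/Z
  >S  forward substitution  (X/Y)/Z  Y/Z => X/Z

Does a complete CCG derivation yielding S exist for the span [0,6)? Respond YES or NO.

[0,6] S   <
  [0,2] N   >
    [0,1] "heard" : N/(N\PP)
    [1,2] "a" : N\PP
  [2,6] S\N   <B
    [2,3] "saw" : (S/N)\N
    [3,6] S\(S/N)   <
      [3,5] S   <
        [3,4] "every" : PP
        [4,5] "dog" : S\PP
      [5,6] "clearly" : (S\(S/N))\S

YES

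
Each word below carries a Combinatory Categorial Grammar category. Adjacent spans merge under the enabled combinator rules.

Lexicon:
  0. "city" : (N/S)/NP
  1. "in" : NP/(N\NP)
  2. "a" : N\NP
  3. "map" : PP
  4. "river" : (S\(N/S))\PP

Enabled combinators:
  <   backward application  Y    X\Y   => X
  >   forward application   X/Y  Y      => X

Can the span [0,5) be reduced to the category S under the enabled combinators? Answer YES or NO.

YES

[0,5] S   <
  [0,3] N/S   >
    [0,1] "city" : (N/S)/NP
    [1,3] NP   >
      [1,2] "in" : NP/(N\NP)
      [2,3] "a" : N\NP
  [3,5] S\(N/S)   <
    [3,4] "map" : PP
    [4,5] "river" : (S\(N/S))\PP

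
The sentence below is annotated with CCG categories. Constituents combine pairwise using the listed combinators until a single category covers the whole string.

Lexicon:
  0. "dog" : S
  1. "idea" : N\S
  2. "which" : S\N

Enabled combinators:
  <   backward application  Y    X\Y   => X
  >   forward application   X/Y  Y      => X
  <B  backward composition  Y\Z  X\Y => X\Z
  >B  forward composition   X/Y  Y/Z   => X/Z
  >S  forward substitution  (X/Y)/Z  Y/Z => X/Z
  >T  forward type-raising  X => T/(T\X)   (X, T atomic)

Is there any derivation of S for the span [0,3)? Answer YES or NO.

YES

[0,3] S   <
  [0,2] N   <
    [0,1] "dog" : S
    [1,2] "idea" : N\S
  [2,3] "which" : S\N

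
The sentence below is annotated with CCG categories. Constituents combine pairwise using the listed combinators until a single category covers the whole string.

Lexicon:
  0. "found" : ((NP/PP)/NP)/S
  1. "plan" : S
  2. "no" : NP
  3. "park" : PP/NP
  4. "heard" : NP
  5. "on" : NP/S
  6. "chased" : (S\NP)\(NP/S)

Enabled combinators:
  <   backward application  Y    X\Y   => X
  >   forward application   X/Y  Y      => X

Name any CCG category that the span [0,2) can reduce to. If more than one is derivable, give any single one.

(NP/PP)/NP

[0,7] S   <
  [0,5] NP   >
    [0,3] NP/PP   >
      [0,2] (NP/PP)/NP   >
        [0,1] "found" : ((NP/PP)/NP)/S
        [1,2] "plan" : S
      [2,3] "no" : NP
    [3,5] PP   >
      [3,4] "park" : PP/NP
      [4,5] "heard" : NP
  [5,7] S\NP   <
    [5,6] "on" : NP/S
    [6,7] "chased" : (S\NP)\(NP/S)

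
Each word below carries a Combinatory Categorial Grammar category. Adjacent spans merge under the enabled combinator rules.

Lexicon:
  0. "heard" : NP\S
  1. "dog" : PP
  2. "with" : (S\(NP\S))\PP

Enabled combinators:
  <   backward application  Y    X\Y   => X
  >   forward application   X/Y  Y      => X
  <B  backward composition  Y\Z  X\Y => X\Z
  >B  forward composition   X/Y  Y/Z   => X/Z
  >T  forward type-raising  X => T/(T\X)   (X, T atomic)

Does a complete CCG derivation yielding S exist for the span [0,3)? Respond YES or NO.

[0,3] S   <
  [0,1] "heard" : NP\S
  [1,3] S\(NP\S)   <
    [1,2] "dog" : PP
    [2,3] "with" : (S\(NP\S))\PP

YES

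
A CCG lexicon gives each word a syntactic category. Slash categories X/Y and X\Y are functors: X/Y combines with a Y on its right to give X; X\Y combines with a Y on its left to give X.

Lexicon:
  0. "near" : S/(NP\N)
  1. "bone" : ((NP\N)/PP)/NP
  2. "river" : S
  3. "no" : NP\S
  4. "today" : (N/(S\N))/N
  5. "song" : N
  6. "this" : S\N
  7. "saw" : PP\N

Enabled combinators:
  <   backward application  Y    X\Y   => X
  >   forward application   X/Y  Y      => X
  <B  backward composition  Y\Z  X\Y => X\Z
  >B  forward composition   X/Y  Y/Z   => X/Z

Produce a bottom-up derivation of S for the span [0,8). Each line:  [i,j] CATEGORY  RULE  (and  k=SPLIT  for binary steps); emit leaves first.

[0,8] S   >
  [0,4] S/PP   >B
    [0,1] "near" : S/(NP\N)
    [1,4] (NP\N)/PP   >
      [1,2] "bone" : ((NP\N)/PP)/NP
      [2,4] NP   <
        [2,3] "river" : S
        [3,4] "no" : NP\S
  [4,8] PP   <
    [4,7] N   >
      [4,6] N/(S\N)   >
        [4,5] "today" : (N/(S\N))/N
        [5,6] "song" : N
      [6,7] "this" : S\N
    [7,8] "saw" : PP\N

[0,1] S/(NP\N)  lex  "near"
[1,2] ((NP\N)/PP)/NP  lex  "bone"
[2,3] S  lex  "river"
[3,4] NP\S  lex  "no"
[2,4] NP  <  k=3
[1,4] (NP\N)/PP  >  k=2
[0,4] S/PP  >B  k=1
[4,5] (N/(S\N))/N  lex  "today"
[5,6] N  lex  "song"
[4,6] N/(S\N)  >  k=5
[6,7] S\N  lex  "this"
[4,7] N  >  k=6
[7,8] PP\N  lex  "saw"
[4,8] PP  <  k=7
[0,8] S  >  k=4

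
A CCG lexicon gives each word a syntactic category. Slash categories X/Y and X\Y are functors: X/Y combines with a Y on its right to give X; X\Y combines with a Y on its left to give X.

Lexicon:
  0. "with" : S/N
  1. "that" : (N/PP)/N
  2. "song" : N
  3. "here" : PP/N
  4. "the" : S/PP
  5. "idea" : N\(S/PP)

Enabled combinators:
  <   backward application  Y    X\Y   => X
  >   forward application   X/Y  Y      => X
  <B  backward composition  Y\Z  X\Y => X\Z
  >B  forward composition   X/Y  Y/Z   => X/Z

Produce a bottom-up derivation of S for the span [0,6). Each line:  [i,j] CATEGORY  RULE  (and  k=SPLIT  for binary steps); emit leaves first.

[0,1] S/N  lex  "with"
[1,2] (N/PP)/N  lex  "that"
[2,3] N  lex  "song"
[1,3] N/PP  >  k=2
[0,3] S/PP  >B  k=1
[3,4] PP/N  lex  "here"
[4,5] S/PP  lex  "the"
[5,6] N\(S/PP)  lex  "idea"
[4,6] N  <  k=5
[3,6] PP  >  k=4
[0,6] S  >  k=3

[0,6] S   >
  [0,3] S/PP   >B
    [0,1] "with" : S/N
    [1,3] N/PP   >
      [1,2] "that" : (N/PP)/N
      [2,3] "song" : N
  [3,6] PP   >
    [3,4] "here" : PP/N
    [4,6] N   <
      [4,5] "the" : S/PP
      [5,6] "idea" : N\(S/PP)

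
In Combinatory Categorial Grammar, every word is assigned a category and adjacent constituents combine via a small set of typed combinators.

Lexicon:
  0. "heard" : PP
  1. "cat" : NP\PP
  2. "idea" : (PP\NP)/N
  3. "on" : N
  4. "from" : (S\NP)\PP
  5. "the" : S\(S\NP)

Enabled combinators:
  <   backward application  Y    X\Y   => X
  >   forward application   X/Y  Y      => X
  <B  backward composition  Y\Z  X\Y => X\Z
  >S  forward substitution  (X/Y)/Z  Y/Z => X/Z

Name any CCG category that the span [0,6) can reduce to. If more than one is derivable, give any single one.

[0,6] S   <
  [0,5] S\NP   <
    [0,4] PP   <
      [0,2] NP   <
        [0,1] "heard" : PP
        [1,2] "cat" : NP\PP
      [2,4] PP\NP   >
        [2,3] "idea" : (PP\NP)/N
        [3,4] "on" : N
    [4,5] "from" : (S\NP)\PP
  [5,6] "the" : S\(S\NP)

S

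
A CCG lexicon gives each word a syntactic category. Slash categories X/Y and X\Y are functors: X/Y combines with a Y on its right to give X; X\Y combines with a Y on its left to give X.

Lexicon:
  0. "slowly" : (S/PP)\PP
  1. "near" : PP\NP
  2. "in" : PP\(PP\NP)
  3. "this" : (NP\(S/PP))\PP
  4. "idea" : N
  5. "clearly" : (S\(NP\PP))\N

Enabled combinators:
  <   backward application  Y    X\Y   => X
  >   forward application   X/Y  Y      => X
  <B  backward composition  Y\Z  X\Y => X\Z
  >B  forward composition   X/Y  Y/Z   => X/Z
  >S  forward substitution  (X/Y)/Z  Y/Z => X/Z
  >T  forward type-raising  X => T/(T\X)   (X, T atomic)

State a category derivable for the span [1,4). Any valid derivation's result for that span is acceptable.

[0,6] S   <
  [0,4] NP\PP   <B
    [0,1] "slowly" : (S/PP)\PP
    [1,4] NP\(S/PP)   <
      [1,3] PP   <
        [1,2] "near" : PP\NP
        [2,3] "in" : PP\(PP\NP)
      [3,4] "this" : (NP\(S/PP))\PP
  [4,6] S\(NP\PP)   <
    [4,5] "idea" : N
    [5,6] "clearly" : (S\(NP\PP))\N

NP\(S/PP)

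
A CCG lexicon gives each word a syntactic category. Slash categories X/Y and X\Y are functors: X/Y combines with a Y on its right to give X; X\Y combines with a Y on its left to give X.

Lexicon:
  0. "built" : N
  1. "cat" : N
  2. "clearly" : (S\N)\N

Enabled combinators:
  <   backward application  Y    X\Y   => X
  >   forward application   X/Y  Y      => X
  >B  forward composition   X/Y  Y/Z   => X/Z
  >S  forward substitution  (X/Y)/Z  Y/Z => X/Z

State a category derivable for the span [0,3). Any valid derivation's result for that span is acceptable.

S

[0,3] S   <
  [0,1] "built" : N
  [1,3] S\N   <
    [1,2] "cat" : N
    [2,3] "clearly" : (S\N)\N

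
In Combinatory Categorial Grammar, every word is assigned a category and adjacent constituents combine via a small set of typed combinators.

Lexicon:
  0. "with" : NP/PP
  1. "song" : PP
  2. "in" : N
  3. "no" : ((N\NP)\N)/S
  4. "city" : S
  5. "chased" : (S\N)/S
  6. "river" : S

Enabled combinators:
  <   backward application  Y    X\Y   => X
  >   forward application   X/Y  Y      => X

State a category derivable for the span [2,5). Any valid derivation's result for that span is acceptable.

[0,7] S   <
  [0,5] N   <
    [0,2] NP   >
      [0,1] "with" : NP/PP
      [1,2] "song" : PP
    [2,5] N\NP   <
      [2,3] "in" : N
      [3,5] (N\NP)\N   >
        [3,4] "no" : ((N\NP)\N)/S
        [4,5] "city" : S
  [5,7] S\N   >
    [5,6] "chased" : (S\N)/S
    [6,7] "river" : S

N\NP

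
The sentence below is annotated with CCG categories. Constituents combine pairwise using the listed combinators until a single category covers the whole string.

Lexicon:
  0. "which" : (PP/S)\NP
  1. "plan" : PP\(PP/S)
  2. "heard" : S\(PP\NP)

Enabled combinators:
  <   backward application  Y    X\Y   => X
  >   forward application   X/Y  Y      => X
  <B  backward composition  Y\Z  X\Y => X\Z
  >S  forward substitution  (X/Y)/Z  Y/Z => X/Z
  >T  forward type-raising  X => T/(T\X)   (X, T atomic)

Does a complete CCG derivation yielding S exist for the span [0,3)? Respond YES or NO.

[0,3] S   <
  [0,2] PP\NP   <B
    [0,1] "which" : (PP/S)\NP
    [1,2] "plan" : PP\(PP/S)
  [2,3] "heard" : S\(PP\NP)

YES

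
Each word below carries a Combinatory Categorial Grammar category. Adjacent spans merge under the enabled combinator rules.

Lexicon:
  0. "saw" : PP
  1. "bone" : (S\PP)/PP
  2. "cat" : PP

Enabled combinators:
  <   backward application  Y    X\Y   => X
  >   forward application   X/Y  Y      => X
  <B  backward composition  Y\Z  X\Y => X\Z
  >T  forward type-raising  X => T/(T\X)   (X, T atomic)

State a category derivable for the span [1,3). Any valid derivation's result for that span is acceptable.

S\PP

[0,3] S   <
  [0,1] "saw" : PP
  [1,3] S\PP   >
    [1,2] "bone" : (S\PP)/PP
    [2,3] "cat" : PP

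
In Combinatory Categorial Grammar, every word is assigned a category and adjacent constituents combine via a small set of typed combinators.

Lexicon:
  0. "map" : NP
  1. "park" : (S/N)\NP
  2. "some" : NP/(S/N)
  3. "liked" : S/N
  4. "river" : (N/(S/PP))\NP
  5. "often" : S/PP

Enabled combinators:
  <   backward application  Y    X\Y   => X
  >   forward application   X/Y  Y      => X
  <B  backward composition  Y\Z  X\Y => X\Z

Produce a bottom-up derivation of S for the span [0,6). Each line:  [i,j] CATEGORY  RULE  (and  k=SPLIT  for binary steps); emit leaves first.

[0,6] S   >
  [0,2] S/N   <
    [0,1] "map" : NP
    [1,2] "park" : (S/N)\NP
  [2,6] N   >
    [2,5] N/(S/PP)   <
      [2,4] NP   >
        [2,3] "some" : NP/(S/N)
        [3,4] "liked" : S/N
      [4,5] "river" : (N/(S/PP))\NP
    [5,6] "often" : S/PP

[0,1] NP  lex  "map"
[1,2] (S/N)\NP  lex  "park"
[0,2] S/N  <  k=1
[2,3] NP/(S/N)  lex  "some"
[3,4] S/N  lex  "liked"
[2,4] NP  >  k=3
[4,5] (N/(S/PP))\NP  lex  "river"
[2,5] N/(S/PP)  <  k=4
[5,6] S/PP  lex  "often"
[2,6] N  >  k=5
[0,6] S  >  k=2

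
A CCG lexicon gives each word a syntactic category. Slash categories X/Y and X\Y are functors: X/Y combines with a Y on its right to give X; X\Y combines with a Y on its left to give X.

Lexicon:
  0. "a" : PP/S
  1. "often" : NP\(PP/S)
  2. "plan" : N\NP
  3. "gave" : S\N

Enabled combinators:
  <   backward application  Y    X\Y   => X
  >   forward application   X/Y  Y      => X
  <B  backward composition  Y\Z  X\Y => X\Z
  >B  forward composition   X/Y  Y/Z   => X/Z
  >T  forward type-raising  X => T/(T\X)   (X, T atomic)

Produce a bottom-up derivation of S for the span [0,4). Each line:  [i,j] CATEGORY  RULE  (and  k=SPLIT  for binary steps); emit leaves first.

[0,4] S   <
  [0,2] NP   <
    [0,1] "a" : PP/S
    [1,2] "often" : NP\(PP/S)
  [2,4] S\NP   <B
    [2,3] "plan" : N\NP
    [3,4] "gave" : S\N

[0,1] PP/S  lex  "a"
[1,2] NP\(PP/S)  lex  "often"
[0,2] NP  <  k=1
[2,3] N\NP  lex  "plan"
[3,4] S\N  lex  "gave"
[2,4] S\NP  <B  k=3
[0,4] S  <  k=2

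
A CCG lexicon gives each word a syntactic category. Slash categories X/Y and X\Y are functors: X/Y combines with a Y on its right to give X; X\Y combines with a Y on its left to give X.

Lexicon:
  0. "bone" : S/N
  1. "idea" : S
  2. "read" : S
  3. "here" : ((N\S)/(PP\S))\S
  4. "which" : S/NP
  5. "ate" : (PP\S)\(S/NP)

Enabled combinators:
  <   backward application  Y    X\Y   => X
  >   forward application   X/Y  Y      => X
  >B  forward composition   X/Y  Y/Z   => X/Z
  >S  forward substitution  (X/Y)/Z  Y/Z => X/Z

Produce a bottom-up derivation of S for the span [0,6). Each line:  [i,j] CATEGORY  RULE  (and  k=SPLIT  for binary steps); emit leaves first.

[0,6] S   >
  [0,1] "bone" : S/N
  [1,6] N   <
    [1,2] "idea" : S
    [2,6] N\S   >
      [2,4] (N\S)/(PP\S)   <
        [2,3] "read" : S
        [3,4] "here" : ((N\S)/(PP\S))\S
      [4,6] PP\S   <
        [4,5] "which" : S/NP
        [5,6] "ate" : (PP\S)\(S/NP)

[0,1] S/N  lex  "bone"
[1,2] S  lex  "idea"
[2,3] S  lex  "read"
[3,4] ((N\S)/(PP\S))\S  lex  "here"
[2,4] (N\S)/(PP\S)  <  k=3
[4,5] S/NP  lex  "which"
[5,6] (PP\S)\(S/NP)  lex  "ate"
[4,6] PP\S  <  k=5
[2,6] N\S  >  k=4
[1,6] N  <  k=2
[0,6] S  >  k=1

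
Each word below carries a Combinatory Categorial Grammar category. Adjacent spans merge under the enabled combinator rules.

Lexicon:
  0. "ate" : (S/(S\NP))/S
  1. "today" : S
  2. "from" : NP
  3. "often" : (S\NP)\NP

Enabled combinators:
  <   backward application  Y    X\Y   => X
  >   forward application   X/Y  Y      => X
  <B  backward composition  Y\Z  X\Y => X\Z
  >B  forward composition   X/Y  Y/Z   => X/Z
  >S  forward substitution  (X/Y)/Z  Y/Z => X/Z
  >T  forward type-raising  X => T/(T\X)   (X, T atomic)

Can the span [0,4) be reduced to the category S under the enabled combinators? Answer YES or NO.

[0,4] S   >
  [0,2] S/(S\NP)   >
    [0,1] "ate" : (S/(S\NP))/S
    [1,2] "today" : S
  [2,4] S\NP   <
    [2,3] "from" : NP
    [3,4] "often" : (S\NP)\NP

YES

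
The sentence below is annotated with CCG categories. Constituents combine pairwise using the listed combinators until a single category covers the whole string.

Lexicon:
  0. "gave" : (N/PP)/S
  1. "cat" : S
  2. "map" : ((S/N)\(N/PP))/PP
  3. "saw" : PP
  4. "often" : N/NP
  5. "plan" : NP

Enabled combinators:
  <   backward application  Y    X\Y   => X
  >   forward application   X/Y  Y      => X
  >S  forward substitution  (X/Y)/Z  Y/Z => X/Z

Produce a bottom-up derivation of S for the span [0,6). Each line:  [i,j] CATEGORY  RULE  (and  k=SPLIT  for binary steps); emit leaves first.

[0,1] (N/PP)/S  lex  "gave"
[1,2] S  lex  "cat"
[0,2] N/PP  >  k=1
[2,3] ((S/N)\(N/PP))/PP  lex  "map"
[3,4] PP  lex  "saw"
[2,4] (S/N)\(N/PP)  >  k=3
[0,4] S/N  <  k=2
[4,5] N/NP  lex  "often"
[5,6] NP  lex  "plan"
[4,6] N  >  k=5
[0,6] S  >  k=4

[0,6] S   >
  [0,4] S/N   <
    [0,2] N/PP   >
      [0,1] "gave" : (N/PP)/S
      [1,2] "cat" : S
    [2,4] (S/N)\(N/PP)   >
      [2,3] "map" : ((S/N)\(N/PP))/PP
      [3,4] "saw" : PP
  [4,6] N   >
    [4,5] "often" : N/NP
    [5,6] "plan" : NP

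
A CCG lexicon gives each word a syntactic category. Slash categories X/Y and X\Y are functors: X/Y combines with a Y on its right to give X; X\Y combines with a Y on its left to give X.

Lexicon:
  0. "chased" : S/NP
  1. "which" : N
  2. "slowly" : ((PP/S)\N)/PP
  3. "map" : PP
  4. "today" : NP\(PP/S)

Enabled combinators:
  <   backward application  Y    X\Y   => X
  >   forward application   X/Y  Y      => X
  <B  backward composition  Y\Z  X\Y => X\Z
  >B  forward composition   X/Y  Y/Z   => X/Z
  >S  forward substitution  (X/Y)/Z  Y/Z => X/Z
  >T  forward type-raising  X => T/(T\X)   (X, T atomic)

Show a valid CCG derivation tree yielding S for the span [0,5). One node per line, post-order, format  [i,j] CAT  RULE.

[0,5] S   >
  [0,1] "chased" : S/NP
  [1,5] NP   >
    [1,2] NP/(NP\N)   >T
      [1,2] "which" : N
    [2,5] NP\N   <B
      [2,4] (PP/S)\N   >
        [2,3] "slowly" : ((PP/S)\N)/PP
        [3,4] "map" : PP
      [4,5] "today" : NP\(PP/S)

[0,1] S/NP  lex  "chased"
[1,2] N  lex  "which"
[1,2] NP/(NP\N)  >T
[2,3] ((PP/S)\N)/PP  lex  "slowly"
[3,4] PP  lex  "map"
[2,4] (PP/S)\N  >  k=3
[4,5] NP\(PP/S)  lex  "today"
[2,5] NP\N  <B  k=4
[1,5] NP  >  k=2
[0,5] S  >  k=1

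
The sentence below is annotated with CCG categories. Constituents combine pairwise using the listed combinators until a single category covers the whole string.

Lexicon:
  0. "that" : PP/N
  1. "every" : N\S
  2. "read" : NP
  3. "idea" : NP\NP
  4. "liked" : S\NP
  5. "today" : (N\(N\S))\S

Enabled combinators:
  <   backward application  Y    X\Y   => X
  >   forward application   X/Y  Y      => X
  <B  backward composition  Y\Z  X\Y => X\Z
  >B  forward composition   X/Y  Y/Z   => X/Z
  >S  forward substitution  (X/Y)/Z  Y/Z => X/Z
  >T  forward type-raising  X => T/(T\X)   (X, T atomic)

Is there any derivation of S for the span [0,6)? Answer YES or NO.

PP/N N\S NP NP\NP S\NP (N\(N\S))\S
CKY chart[0,6] = {N/(N\PP), NP/(NP\PP), PP, PP/(N\N), PP/(PP\PP), S/(S\PP)}; S ∉ chart

NO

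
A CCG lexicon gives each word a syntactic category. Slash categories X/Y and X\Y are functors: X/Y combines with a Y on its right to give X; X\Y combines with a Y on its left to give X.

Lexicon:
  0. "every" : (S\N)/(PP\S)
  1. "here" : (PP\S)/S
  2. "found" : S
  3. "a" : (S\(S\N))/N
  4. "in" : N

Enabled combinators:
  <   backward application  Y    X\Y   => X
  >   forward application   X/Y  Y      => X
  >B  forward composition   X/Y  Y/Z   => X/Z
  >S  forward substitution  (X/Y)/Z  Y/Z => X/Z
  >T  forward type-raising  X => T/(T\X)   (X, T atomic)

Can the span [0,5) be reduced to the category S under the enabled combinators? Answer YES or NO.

[0,5] S   <
  [0,3] S\N   >
    [0,1] "every" : (S\N)/(PP\S)
    [1,3] PP\S   >
      [1,2] "here" : (PP\S)/S
      [2,3] "found" : S
  [3,5] S\(S\N)   >
    [3,4] "a" : (S\(S\N))/N
    [4,5] "in" : N

YES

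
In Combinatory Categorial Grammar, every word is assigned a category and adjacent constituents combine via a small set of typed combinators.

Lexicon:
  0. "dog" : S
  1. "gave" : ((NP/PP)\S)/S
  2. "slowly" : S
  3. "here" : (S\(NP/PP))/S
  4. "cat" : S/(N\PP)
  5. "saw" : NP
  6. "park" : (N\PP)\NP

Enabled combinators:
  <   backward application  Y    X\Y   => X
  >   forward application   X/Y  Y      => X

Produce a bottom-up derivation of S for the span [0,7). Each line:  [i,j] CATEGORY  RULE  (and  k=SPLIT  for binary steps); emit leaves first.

[0,1] S  lex  "dog"
[1,2] ((NP/PP)\S)/S  lex  "gave"
[2,3] S  lex  "slowly"
[1,3] (NP/PP)\S  >  k=2
[0,3] NP/PP  <  k=1
[3,4] (S\(NP/PP))/S  lex  "here"
[4,5] S/(N\PP)  lex  "cat"
[5,6] NP  lex  "saw"
[6,7] (N\PP)\NP  lex  "park"
[5,7] N\PP  <  k=6
[4,7] S  >  k=5
[3,7] S\(NP/PP)  >  k=4
[0,7] S  <  k=3

[0,7] S   <
  [0,3] NP/PP   <
    [0,1] "dog" : S
    [1,3] (NP/PP)\S   >
      [1,2] "gave" : ((NP/PP)\S)/S
      [2,3] "slowly" : S
  [3,7] S\(NP/PP)   >
    [3,4] "here" : (S\(NP/PP))/S
    [4,7] S   >
      [4,5] "cat" : S/(N\PP)
      [5,7] N\PP   <
        [5,6] "saw" : NP
        [6,7] "park" : (N\PP)\NP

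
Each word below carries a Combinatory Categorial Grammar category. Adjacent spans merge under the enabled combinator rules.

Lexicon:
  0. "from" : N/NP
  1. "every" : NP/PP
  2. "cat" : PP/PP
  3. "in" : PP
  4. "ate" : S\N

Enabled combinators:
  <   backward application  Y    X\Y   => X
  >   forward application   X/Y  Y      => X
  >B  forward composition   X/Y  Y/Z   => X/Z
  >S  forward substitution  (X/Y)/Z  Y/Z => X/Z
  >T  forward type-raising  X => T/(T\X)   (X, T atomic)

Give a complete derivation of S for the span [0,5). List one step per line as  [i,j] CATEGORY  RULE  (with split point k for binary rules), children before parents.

[0,1] N/NP  lex  "from"
[1,2] NP/PP  lex  "every"
[0,2] N/PP  >B  k=1
[2,3] PP/PP  lex  "cat"
[0,3] N/PP  >B  k=2
[3,4] PP  lex  "in"
[0,4] N  >  k=3
[4,5] S\N  lex  "ate"
[0,5] S  <  k=4

[0,5] S   <
  [0,4] N   >
    [0,3] N/PP   >B
      [0,2] N/PP   >B
        [0,1] "from" : N/NP
        [1,2] "every" : NP/PP
      [2,3] "cat" : PP/PP
    [3,4] "in" : PP
  [4,5] "ate" : S\N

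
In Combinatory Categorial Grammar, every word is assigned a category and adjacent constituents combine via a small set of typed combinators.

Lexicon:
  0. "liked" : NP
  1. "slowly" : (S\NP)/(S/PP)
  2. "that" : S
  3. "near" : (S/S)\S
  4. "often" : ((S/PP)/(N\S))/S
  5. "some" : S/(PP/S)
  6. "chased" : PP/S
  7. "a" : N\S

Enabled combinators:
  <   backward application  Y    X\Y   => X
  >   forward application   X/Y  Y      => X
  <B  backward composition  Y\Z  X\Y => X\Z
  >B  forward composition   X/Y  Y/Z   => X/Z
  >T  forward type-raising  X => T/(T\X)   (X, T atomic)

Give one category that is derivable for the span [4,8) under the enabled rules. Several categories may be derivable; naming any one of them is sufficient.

[0,8] S   >
  [0,1] S/(S\NP)   >T
    [0,1] "liked" : NP
  [1,8] S\NP   >
    [1,2] "slowly" : (S\NP)/(S/PP)
    [2,8] S/PP   >B
      [2,4] S/S   <
        [2,3] "that" : S
        [3,4] "near" : (S/S)\S
      [4,8] S/PP   >
        [4,7] (S/PP)/(N\S)   >
          [4,5] "often" : ((S/PP)/(N\S))/S
          [5,7] S   >
            [5,6] "some" : S/(PP/S)
            [6,7] "chased" : PP/S
        [7,8] "a" : N\S

S/PP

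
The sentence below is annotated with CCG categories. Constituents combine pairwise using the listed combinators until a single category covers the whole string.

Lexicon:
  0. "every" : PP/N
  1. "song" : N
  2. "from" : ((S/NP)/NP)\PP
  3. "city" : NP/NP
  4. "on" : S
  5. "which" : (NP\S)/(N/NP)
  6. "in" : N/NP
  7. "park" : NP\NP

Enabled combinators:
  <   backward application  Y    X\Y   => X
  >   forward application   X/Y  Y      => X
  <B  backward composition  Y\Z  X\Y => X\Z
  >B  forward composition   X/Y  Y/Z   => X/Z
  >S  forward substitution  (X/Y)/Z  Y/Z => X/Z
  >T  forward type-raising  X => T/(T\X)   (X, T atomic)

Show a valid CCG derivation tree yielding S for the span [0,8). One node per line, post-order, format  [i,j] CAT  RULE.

[0,8] S   >
  [0,4] S/NP   >S
    [0,3] (S/NP)/NP   <
      [0,2] PP   >
        [0,1] "every" : PP/N
        [1,2] "song" : N
      [2,3] "from" : ((S/NP)/NP)\PP
    [3,4] "city" : NP/NP
  [4,8] NP   <
    [4,5] "on" : S
    [5,8] NP\S   <B
      [5,7] NP\S   >
        [5,6] "which" : (NP\S)/(N/NP)
        [6,7] "in" : N/NP
      [7,8] "park" : NP\NP

[0,1] PP/N  lex  "every"
[1,2] N  lex  "song"
[0,2] PP  >  k=1
[2,3] ((S/NP)/NP)\PP  lex  "from"
[0,3] (S/NP)/NP  <  k=2
[3,4] NP/NP  lex  "city"
[0,4] S/NP  >S  k=3
[4,5] S  lex  "on"
[5,6] (NP\S)/(N/NP)  lex  "which"
[6,7] N/NP  lex  "in"
[5,7] NP\S  >  k=6
[7,8] NP\NP  lex  "park"
[5,8] NP\S  <B  k=7
[4,8] NP  <  k=5
[0,8] S  >  k=4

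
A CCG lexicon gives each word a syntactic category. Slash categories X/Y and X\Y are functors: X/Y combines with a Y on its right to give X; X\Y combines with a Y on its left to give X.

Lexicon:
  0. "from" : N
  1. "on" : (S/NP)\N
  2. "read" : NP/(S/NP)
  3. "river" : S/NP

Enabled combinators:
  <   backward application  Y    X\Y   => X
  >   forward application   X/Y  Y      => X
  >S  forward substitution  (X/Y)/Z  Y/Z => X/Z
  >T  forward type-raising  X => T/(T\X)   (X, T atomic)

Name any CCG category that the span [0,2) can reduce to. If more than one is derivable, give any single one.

S/NP

[0,4] S   >
  [0,2] S/NP   <
    [0,1] "from" : N
    [1,2] "on" : (S/NP)\N
  [2,4] NP   >
    [2,3] "read" : NP/(S/NP)
    [3,4] "river" : S/NP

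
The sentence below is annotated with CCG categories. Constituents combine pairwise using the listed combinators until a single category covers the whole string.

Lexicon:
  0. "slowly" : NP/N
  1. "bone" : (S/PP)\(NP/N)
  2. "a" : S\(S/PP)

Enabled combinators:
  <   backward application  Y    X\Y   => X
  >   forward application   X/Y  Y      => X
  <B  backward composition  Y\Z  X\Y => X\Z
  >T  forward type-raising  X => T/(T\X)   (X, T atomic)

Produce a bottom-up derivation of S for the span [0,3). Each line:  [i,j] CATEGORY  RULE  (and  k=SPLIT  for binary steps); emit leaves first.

[0,3] S   <
  [0,2] S/PP   <
    [0,1] "slowly" : NP/N
    [1,2] "bone" : (S/PP)\(NP/N)
  [2,3] "a" : S\(S/PP)

[0,1] NP/N  lex  "slowly"
[1,2] (S/PP)\(NP/N)  lex  "bone"
[0,2] S/PP  <  k=1
[2,3] S\(S/PP)  lex  "a"
[0,3] S  <  k=2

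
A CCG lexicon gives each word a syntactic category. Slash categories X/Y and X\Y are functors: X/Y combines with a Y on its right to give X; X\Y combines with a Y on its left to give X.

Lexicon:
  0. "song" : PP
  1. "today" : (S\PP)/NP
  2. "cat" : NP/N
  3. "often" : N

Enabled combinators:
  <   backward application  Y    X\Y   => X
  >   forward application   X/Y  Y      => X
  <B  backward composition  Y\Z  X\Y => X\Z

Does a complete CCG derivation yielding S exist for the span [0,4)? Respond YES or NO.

YES

[0,4] S   <
  [0,1] "song" : PP
  [1,4] S\PP   >
    [1,2] "today" : (S\PP)/NP
    [2,4] NP   >
      [2,3] "cat" : NP/N
      [3,4] "often" : N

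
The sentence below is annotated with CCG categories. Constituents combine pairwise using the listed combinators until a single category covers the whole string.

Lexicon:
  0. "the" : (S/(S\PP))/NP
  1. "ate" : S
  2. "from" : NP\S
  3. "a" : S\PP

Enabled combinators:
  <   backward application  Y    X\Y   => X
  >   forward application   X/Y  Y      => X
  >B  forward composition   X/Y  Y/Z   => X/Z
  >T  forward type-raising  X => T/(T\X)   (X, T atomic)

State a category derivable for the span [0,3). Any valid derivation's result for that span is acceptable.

S/(S\PP)

[0,4] S   >
  [0,3] S/(S\PP)   >
    [0,1] "the" : (S/(S\PP))/NP
    [1,3] NP   <
      [1,2] "ate" : S
      [2,3] "from" : NP\S
  [3,4] "a" : S\PP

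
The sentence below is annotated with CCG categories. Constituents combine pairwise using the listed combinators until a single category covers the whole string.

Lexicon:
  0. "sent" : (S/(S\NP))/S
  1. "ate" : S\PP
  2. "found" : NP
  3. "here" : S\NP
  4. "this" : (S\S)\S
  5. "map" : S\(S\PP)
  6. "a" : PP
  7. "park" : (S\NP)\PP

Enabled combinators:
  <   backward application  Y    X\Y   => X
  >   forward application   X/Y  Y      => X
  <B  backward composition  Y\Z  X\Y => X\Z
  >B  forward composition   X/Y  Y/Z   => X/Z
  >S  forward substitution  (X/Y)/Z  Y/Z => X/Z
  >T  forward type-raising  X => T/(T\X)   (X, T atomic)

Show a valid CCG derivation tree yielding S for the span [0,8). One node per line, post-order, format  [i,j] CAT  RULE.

[0,8] S   >
  [0,6] S/(S\NP)   >
    [0,1] "sent" : (S/(S\NP))/S
    [1,6] S   <
      [1,5] S\PP   <B
        [1,2] "ate" : S\PP
        [2,5] S\S   <
          [2,4] S   <
            [2,3] "found" : NP
            [3,4] "here" : S\NP
          [4,5] "this" : (S\S)\S
      [5,6] "map" : S\(S\PP)
  [6,8] S\NP   <
    [6,7] "a" : PP
    [7,8] "park" : (S\NP)\PP

[0,1] (S/(S\NP))/S  lex  "sent"
[1,2] S\PP  lex  "ate"
[2,3] NP  lex  "found"
[3,4] S\NP  lex  "here"
[2,4] S  <  k=3
[4,5] (S\S)\S  lex  "this"
[2,5] S\S  <  k=4
[1,5] S\PP  <B  k=2
[5,6] S\(S\PP)  lex  "map"
[1,6] S  <  k=5
[0,6] S/(S\NP)  >  k=1
[6,7] PP  lex  "a"
[7,8] (S\NP)\PP  lex  "park"
[6,8] S\NP  <  k=7
[0,8] S  >  k=6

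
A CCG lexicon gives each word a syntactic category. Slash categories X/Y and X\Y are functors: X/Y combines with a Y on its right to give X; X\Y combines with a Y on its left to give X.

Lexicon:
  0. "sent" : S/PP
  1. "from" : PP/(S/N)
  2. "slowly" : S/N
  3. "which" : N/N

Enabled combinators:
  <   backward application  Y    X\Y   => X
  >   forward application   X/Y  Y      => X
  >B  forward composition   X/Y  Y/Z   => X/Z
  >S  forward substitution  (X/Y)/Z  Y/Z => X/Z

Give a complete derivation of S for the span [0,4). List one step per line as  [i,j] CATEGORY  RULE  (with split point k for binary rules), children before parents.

[0,1] S/PP  lex  "sent"
[1,2] PP/(S/N)  lex  "from"
[2,3] S/N  lex  "slowly"
[3,4] N/N  lex  "which"
[2,4] S/N  >B  k=3
[1,4] PP  >  k=2
[0,4] S  >  k=1

[0,4] S   >
  [0,1] "sent" : S/PP
  [1,4] PP   >
    [1,2] "from" : PP/(S/N)
    [2,4] S/N   >B
      [2,3] "slowly" : S/N
      [3,4] "which" : N/N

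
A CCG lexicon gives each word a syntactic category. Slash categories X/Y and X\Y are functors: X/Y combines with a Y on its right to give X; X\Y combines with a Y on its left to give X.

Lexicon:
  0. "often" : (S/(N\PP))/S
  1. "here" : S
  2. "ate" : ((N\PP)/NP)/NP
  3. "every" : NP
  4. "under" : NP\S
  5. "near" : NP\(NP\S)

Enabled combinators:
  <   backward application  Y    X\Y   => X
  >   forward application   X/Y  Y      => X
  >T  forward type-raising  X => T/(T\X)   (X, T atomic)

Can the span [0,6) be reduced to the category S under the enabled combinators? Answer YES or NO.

[0,6] S   >
  [0,2] S/(N\PP)   >
    [0,1] "often" : (S/(N\PP))/S
    [1,2] "here" : S
  [2,6] N\PP   >
    [2,4] (N\PP)/NP   >
      [2,3] "ate" : ((N\PP)/NP)/NP
      [3,4] "every" : NP
    [4,6] NP   <
      [4,5] "under" : NP\S
      [5,6] "near" : NP\(NP\S)

YES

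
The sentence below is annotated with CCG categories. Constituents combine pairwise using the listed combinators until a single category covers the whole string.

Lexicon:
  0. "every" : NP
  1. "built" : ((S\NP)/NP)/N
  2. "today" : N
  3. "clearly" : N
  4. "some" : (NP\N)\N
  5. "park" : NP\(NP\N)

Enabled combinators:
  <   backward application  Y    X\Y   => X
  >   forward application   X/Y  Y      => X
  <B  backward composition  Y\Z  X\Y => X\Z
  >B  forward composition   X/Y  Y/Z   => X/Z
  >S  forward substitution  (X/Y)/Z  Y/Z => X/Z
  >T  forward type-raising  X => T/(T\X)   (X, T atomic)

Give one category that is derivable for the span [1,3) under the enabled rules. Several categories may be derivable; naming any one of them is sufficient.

[0,6] S   <
  [0,1] "every" : NP
  [1,6] S\NP   >
    [1,3] (S\NP)/NP   >
      [1,2] "built" : ((S\NP)/NP)/N
      [2,3] "today" : N
    [3,6] NP   <
      [3,5] NP\N   <
        [3,4] "clearly" : N
        [4,5] "some" : (NP\N)\N
      [5,6] "park" : NP\(NP\N)

(S\NP)/NP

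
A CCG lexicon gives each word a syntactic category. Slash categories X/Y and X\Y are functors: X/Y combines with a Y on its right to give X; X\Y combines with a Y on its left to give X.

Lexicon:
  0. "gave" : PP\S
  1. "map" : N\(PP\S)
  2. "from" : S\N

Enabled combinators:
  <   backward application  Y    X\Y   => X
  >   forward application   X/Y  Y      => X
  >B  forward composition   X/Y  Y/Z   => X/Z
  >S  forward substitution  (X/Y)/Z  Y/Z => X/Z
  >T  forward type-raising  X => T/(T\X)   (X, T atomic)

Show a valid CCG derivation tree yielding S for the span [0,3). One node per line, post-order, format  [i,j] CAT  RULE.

[0,3] S   <
  [0,2] N   <
    [0,1] "gave" : PP\S
    [1,2] "map" : N\(PP\S)
  [2,3] "from" : S\N

[0,1] PP\S  lex  "gave"
[1,2] N\(PP\S)  lex  "map"
[0,2] N  <  k=1
[2,3] S\N  lex  "from"
[0,3] S  <  k=2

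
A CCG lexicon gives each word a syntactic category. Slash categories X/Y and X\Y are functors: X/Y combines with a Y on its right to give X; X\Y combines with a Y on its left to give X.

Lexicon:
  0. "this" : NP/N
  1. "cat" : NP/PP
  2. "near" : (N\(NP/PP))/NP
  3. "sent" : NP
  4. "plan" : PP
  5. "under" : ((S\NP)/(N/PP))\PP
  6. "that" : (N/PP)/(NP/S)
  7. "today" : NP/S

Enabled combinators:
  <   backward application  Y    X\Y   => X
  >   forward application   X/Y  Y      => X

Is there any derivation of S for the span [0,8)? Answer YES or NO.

YES

[0,8] S   <
  [0,4] NP   >
    [0,1] "this" : NP/N
    [1,4] N   <
      [1,2] "cat" : NP/PP
      [2,4] N\(NP/PP)   >
        [2,3] "near" : (N\(NP/PP))/NP
        [3,4] "sent" : NP
  [4,8] S\NP   >
    [4,6] (S\NP)/(N/PP)   <
      [4,5] "plan" : PP
      [5,6] "under" : ((S\NP)/(N/PP))\PP
    [6,8] N/PP   >
      [6,7] "that" : (N/PP)/(NP/S)
      [7,8] "today" : NP/S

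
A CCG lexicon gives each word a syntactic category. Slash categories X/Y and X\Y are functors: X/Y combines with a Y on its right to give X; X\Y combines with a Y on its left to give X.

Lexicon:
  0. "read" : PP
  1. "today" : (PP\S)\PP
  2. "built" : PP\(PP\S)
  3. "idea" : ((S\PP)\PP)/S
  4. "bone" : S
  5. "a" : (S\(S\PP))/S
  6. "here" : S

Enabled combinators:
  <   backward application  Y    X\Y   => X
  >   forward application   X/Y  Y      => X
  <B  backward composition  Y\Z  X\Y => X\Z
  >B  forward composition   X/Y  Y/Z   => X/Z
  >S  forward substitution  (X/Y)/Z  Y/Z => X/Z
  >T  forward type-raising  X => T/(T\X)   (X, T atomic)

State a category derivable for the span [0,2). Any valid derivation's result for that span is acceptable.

[0,7] S   <
  [0,5] S\PP   <
    [0,3] PP   <
      [0,2] PP\S   <
        [0,1] "read" : PP
        [1,2] "today" : (PP\S)\PP
      [2,3] "built" : PP\(PP\S)
    [3,5] (S\PP)\PP   >
      [3,4] "idea" : ((S\PP)\PP)/S
      [4,5] "bone" : S
  [5,7] S\(S\PP)   >
    [5,6] "a" : (S\(S\PP))/S
    [6,7] "here" : S

PP\S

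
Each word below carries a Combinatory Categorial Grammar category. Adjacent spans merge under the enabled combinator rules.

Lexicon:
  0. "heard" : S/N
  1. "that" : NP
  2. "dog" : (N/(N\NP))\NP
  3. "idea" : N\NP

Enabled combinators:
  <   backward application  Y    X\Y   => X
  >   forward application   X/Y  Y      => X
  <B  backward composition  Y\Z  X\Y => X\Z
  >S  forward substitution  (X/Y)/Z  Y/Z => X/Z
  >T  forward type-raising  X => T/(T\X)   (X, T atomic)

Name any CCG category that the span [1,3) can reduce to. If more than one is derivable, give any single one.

[0,4] S   >
  [0,1] "heard" : S/N
  [1,4] N   >
    [1,3] N/(N\NP)   <
      [1,2] "that" : NP
      [2,3] "dog" : (N/(N\NP))\NP
    [3,4] "idea" : N\NP

N/(N\NP)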